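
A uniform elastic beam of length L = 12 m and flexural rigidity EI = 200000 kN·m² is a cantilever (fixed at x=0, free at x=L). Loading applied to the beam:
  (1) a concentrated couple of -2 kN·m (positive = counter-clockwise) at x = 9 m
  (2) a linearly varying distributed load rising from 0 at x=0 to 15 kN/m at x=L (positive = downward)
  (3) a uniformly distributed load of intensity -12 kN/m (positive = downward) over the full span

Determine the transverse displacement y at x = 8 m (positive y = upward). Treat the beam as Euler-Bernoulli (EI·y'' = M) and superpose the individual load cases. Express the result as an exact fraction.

Load 1 — applied couple M₀=-2 kN·m at a=9 m (b=L-a=3):
  y_1 = M₀x²/(2EI)  [x≤a] = (-2)·8²/(2·200000) = -1/3125 m
Load 2 — triangular load w₀=15 kN/m (0→w₀ over full span):
  y_2 = (w₀Lx³/12-w₀L²x²/6-w₀x⁵/(120L))/EI = (15·12·8³/12-15·12²·8²/6-15·8⁵/(120·12))/200000 = -736/9375 m
Load 3 — uniform load w=-12 kN/m over full span:
  y_3 = -wx²(x²-4Lx+6L²)/(24EI) = -(-12)·8²·(8²-4·12·8+6·12²)/(24·200000) = 272/3125 m
Superposition: y = Σ y_i = 77/9375 m ≈ 0.008213 m

y(8) = 77/9375 m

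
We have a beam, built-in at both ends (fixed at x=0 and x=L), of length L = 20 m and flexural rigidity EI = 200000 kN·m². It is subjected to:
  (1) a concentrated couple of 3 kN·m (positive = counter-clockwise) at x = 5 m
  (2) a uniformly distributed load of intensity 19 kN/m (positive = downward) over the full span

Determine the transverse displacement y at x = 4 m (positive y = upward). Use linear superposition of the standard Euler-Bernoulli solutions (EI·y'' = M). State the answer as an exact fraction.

Load 1 — applied couple M₀=3 kN·m at a=5 m (b=L-a=15):
  y_1 = (R_Ax³/6 - M_Ax²/2)/EI  [x≤a] with R_A=27/160, M_A=-9/16 = ((27/160)·4³/6 - (-9/16)·4²/2)/200000 = 63/2000000 m
Load 2 — uniform load w=19 kN/m over full span:
  y_2 = -wx²(L-x)²/(24EI) = -19·4²·(20-4)²/(24·200000) = -152/9375 m
Superposition: y = Σ y_i = -97091/6000000 m ≈ -0.016182 m

y(4) = -97091/6000000 m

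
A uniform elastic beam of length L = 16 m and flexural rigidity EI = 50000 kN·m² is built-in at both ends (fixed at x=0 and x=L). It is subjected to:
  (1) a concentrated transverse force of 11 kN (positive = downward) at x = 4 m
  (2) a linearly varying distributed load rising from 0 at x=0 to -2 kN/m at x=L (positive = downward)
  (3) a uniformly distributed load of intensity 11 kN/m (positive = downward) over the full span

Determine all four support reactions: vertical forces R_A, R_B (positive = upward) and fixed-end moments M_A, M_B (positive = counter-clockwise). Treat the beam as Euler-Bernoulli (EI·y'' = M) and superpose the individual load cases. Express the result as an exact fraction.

R_A = 14797/160 kN, M_A = 4847/20 kN·m, R_B = 12563/160 kN, M_B = -13039/60 kN·m

Load 1 — point force P=11 kN at a=4 m (b=L-a=12):
  R_A = Pb²(3a+b)/L³ = 11·12²·(3·4+12)/16³ = 297/32 kN
  M_A = Pab²/L² = 11·4·12²/16² = 99/4 kN·m
  R_B = Pa²(a+3b)/L³ = 11·4²·(4+3·12)/16³ = 55/32 kN
  M_B = -Pa²b/L² = -11·4²·12/16² = -33/4 kN·m
Load 2 — triangular load w₀=-2 kN/m (0→w₀ over full span):
  R_A = 3w₀L/20 = 3·(-2)·16/20 = -24/5 kN
  M_A = w₀L²/30 = (-2)·16²/30 = -256/15 kN·m
  R_B = 7w₀L/20 = 7·(-2)·16/20 = -56/5 kN
  M_B = -w₀L²/20 = -(-2)·16²/20 = 128/5 kN·m
Load 3 — uniform load w=11 kN/m over full span:
  R_A = wL/2 = 11·16/2 = 88 kN
  M_A = wL²/12 = 11·16²/12 = 704/3 kN·m
  R_B = wL/2 = 11·16/2 = 88 kN
  M_B = -wL²/12 = -11·16²/12 = -704/3 kN·m
Superposition: R_A = 14797/160 kN, M_A = 4847/20 kN·m, R_B = 12563/160 kN, M_B = -13039/60 kN·m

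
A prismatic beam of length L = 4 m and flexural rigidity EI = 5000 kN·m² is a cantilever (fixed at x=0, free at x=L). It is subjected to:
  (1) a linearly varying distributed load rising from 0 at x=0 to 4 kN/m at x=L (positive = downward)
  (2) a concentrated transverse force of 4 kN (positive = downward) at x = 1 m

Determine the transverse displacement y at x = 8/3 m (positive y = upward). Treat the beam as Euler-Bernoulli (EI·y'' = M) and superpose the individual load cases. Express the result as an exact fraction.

Load 1 — triangular load w₀=4 kN/m (0→w₀ over full span):
  y_1 = (w₀Lx³/12-w₀L²x²/6-w₀x⁵/(120L))/EI = (4·4·(8/3)³/12-4·4²·(8/3)²/6-4·(8/3)⁵/(120·4))/5000 = -23552/2278125 m
Load 2 — point force P=4 kN at a=1 m (b=L-a=3):
  y_2 = -Pa²(3x-a)/(6EI)  [x>a] = -4·1²·(3·(8/3)-1)/(6·5000) = -7/7500 m
Superposition: y = Σ y_i = -102713/9112500 m ≈ -0.011272 m

y(8/3) = -102713/9112500 m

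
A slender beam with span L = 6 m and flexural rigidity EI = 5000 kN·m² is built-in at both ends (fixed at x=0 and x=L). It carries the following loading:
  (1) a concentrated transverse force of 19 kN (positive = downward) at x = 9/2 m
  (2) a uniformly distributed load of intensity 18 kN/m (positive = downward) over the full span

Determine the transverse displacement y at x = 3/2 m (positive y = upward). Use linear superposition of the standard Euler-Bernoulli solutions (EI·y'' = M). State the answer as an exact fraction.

Load 1 — point force P=19 kN at a=9/2 m (b=L-a=3/2):
  y_1 = -Pb²x²(3aL-(3a+b)x)/(6L³EI)  [x≤a] = -19·(3/2)²·(3/2)²·(3·(9/2)·6-(3·(9/2)+(3/2))·(3/2))/(6·6³·5000) = -2223/2560000 m
Load 2 — uniform load w=18 kN/m over full span:
  y_2 = -wx²(L-x)²/(24EI) = -18·(3/2)²·(6-(3/2))²/(24·5000) = -2187/320000 m
Superposition: y = Σ y_i = -19719/2560000 m ≈ -0.007703 m

y(3/2) = -19719/2560000 m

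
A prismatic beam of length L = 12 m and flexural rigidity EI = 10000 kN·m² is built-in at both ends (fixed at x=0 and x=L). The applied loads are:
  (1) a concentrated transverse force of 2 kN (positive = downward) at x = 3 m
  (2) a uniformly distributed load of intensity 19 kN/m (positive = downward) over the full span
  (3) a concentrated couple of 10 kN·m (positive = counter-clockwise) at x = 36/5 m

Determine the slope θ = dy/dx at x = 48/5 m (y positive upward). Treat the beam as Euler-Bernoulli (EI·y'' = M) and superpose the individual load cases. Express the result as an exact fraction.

Load 1 — point force P=2 kN at a=3 m (b=L-a=9):
  θ_1 = Pa²(L-x)(2bL-(3b+a)(L-x))/(2L³EI)  [x>a] = 2·3²·(12-(48/5))·(2·9·12-(3·9+3)·(12-(48/5)))/(2·12³·10000) = 9/50000 rad
Load 2 — uniform load w=19 kN/m over full span:
  θ_2 = -wx(L-x)(L-2x)/(12EI) = -19·(48/5)·(12-(48/5))·(12-2·(48/5))/(12·10000) = 2052/78125 rad
Load 3 — applied couple M₀=10 kN·m at a=36/5 m (b=L-a=24/5):
  θ_3 = (R_Ax²/2 - M_Ax - M₀(x-a))/EI  [x>a] with R_A=6/5, M_A=16/5 = ((6/5)·(48/5)²/2 - (16/5)·(48/5) - 10·((48/5)-(36/5)))/10000 = 9/156250 rad
Superposition: θ = Σ θ_i = 33129/1250000 rad ≈ 0.026503 rad

θ(48/5) = 33129/1250000 rad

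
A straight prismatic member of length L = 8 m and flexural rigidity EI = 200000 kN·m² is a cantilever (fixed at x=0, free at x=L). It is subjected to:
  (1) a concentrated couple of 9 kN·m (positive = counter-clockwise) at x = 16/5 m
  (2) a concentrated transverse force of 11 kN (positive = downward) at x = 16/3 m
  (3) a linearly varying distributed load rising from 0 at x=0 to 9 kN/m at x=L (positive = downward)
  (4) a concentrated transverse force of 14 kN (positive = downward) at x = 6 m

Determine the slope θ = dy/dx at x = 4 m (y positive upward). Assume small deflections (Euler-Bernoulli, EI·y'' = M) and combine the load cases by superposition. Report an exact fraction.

Load 1 — applied couple M₀=9 kN·m at a=16/5 m (b=L-a=24/5):
  θ_1 = M₀a/EI  [x>a] = 9·(16/5)/200000 = 9/62500 rad
Load 2 — point force P=11 kN at a=16/3 m (b=L-a=8/3):
  θ_2 = -Px(2a-x)/(2EI)  [x≤a] = -11·4·(2·(16/3)-4)/(2·200000) = -11/15000 rad
Load 3 — triangular load w₀=9 kN/m (0→w₀ over full span):
  θ_3 = (w₀Lx²/4-w₀L²x/3-w₀x⁴/(24L))/EI = (9·8·4²/4-9·8²·4/3-9·4⁴/(24·8))/200000 = -123/50000 rad
Load 4 — point force P=14 kN at a=6 m (b=L-a=2):
  θ_4 = -Px(2a-x)/(2EI)  [x≤a] = -14·4·(2·6-4)/(2·200000) = -7/6250 rad
Superposition: θ = Σ θ_i = -3127/750000 rad ≈ -0.004169 rad

θ(4) = -3127/750000 rad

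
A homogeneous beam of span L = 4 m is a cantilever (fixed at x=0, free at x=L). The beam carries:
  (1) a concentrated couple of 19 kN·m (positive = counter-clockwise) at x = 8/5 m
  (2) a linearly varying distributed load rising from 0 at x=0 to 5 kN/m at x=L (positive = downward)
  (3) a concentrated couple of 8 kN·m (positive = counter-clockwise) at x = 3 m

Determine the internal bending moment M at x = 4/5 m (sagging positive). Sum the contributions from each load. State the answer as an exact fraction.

M(4/5) = 617/75 kN·m

Load 1 — applied couple M₀=19 kN·m at a=8/5 m (b=L-a=12/5):
  M_1 = M₀  [x≤a] = 19 = 19 kN·m
Load 2 — triangular load w₀=5 kN/m (0→w₀ over full span):
  M_2 = w₀Lx/2 - w₀L²/3 - w₀x³/(6L) = 5·4·(4/5)/2 - 5·4²/3 - 5·(4/5)³/(6·4) = -1408/75 kN·m
Load 3 — applied couple M₀=8 kN·m at a=3 m (b=L-a=1):
  M_3 = M₀  [x≤a] = 8 = 8 kN·m
Superposition: M = Σ M_i = 617/75 kN·m ≈ 8.226667 kN·m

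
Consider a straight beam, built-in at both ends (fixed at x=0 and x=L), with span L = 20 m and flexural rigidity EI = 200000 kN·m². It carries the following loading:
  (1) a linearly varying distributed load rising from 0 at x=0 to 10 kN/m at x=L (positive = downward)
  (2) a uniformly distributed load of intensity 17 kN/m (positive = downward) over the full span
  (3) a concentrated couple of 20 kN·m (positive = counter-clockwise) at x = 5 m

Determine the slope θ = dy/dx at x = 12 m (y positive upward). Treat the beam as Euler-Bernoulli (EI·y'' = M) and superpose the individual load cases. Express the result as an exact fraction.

θ(12) = 329/100000 rad

Load 1 — triangular load w₀=10 kN/m (0→w₀ over full span):
  θ_1 = -w₀(2x(L-x)(L-2x)(x+2L)+x²(L-x)²)/(120LEI) = -10·(2·12·(20-12)·(20-2·12)·(12+2·20)+12²·(20-12)²)/(120·20·200000) = 2/3125 rad
Load 2 — uniform load w=17 kN/m over full span:
  θ_2 = -wx(L-x)(L-2x)/(12EI) = -17·12·(20-12)·(20-2·12)/(12·200000) = 17/6250 rad
Load 3 — applied couple M₀=20 kN·m at a=5 m (b=L-a=15):
  θ_3 = (R_Ax²/2 - M_Ax - M₀(x-a))/EI  [x>a] with R_A=9/8, M_A=-15/4 = ((9/8)·12²/2 - (-15/4)·12 - 20·(12-5))/200000 = -7/100000 rad
Superposition: θ = Σ θ_i = 329/100000 rad ≈ 0.003290 rad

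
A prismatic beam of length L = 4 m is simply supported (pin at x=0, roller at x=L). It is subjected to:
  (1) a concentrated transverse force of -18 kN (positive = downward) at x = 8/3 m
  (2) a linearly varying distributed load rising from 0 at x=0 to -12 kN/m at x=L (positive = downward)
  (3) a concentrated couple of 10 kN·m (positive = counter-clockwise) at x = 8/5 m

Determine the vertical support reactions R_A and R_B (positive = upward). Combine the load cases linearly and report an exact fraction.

Load 1 — point force P=-18 kN at a=8/3 m (b=L-a=4/3):
  R_A = Pb/L = (-18)·(4/3)/4 = -6 kN
  R_B = Pa/L = (-18)·(8/3)/4 = -12 kN
Load 2 — triangular load w₀=-12 kN/m (0→w₀ over full span):
  R_A = w₀L/6 = (-12)·4/6 = -8 kN
  R_B = w₀L/3 = (-12)·4/3 = -16 kN
Load 3 — applied couple M₀=10 kN·m at a=8/5 m (b=L-a=12/5):
  R_A = M₀/L = 10/4 = 5/2 kN
  R_B = -M₀/L = -10/4 = -5/2 kN
Superposition: R_A = -23/2 kN, R_B = -61/2 kN

R_A = -23/2 kN, R_B = -61/2 kN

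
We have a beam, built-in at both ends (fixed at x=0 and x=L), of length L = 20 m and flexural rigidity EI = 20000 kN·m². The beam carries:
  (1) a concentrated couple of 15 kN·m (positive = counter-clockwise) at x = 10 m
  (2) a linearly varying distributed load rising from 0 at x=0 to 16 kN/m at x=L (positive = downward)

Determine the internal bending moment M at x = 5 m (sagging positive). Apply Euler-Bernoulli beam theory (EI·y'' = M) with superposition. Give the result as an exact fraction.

M(5) = 95/8 kN·m

Load 1 — applied couple M₀=15 kN·m at a=10 m (b=L-a=10):
  M_1 = R_Ax - M_A  [x≤a] with R_A=9/8, M_A=15/4 = (9/8)·5 - (15/4) = 15/8 kN·m
Load 2 — triangular load w₀=16 kN/m (0→w₀ over full span):
  M_2 = 3w₀Lx/20 - w₀L²/30 - w₀x³/(6L) = 3·16·20·5/20 - 16·20²/30 - 16·5³/(6·20) = 10 kN·m
Superposition: M = Σ M_i = 95/8 kN·m ≈ 11.875000 kN·m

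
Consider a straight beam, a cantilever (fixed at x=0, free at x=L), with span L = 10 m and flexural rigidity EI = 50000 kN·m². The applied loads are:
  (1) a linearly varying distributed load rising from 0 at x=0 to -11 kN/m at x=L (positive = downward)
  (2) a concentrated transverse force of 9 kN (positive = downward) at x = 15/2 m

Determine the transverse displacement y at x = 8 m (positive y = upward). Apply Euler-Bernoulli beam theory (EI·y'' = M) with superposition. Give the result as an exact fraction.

y(8) = 7137823/60000000 m

Load 1 — triangular load w₀=-11 kN/m (0→w₀ over full span):
  y_1 = (w₀Lx³/12-w₀L²x²/6-w₀x⁵/(120L))/EI = ((-11)·10·8³/12-(-11)·10²·8²/6-(-11)·8⁵/(120·10))/50000 = 34408/234375 m
Load 2 — point force P=9 kN at a=15/2 m (b=L-a=5/2):
  y_2 = -Pa²(3x-a)/(6EI)  [x>a] = -9·(15/2)²·(3·8-(15/2))/(6·50000) = -891/32000 m
Superposition: y = Σ y_i = 7137823/60000000 m ≈ 0.118964 m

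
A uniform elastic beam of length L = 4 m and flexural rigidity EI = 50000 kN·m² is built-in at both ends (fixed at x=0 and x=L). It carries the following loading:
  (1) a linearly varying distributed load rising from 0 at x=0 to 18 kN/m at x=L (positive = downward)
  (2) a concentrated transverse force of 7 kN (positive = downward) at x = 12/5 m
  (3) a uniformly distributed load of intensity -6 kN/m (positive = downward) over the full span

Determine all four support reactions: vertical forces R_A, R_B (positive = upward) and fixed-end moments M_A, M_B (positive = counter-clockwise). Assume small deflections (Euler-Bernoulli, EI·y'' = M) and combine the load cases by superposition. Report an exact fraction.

Load 1 — triangular load w₀=18 kN/m (0→w₀ over full span):
  R_A = 3w₀L/20 = 3·18·4/20 = 54/5 kN
  M_A = w₀L²/30 = 18·4²/30 = 48/5 kN·m
  R_B = 7w₀L/20 = 7·18·4/20 = 126/5 kN
  M_B = -w₀L²/20 = -18·4²/20 = -72/5 kN·m
Load 2 — point force P=7 kN at a=12/5 m (b=L-a=8/5):
  R_A = Pb²(3a+b)/L³ = 7·(8/5)²·(3·(12/5)+(8/5))/4³ = 308/125 kN
  M_A = Pab²/L² = 7·(12/5)·(8/5)²/4² = 336/125 kN·m
  R_B = Pa²(a+3b)/L³ = 7·(12/5)²·((12/5)+3·(8/5))/4³ = 567/125 kN
  M_B = -Pa²b/L² = -7·(12/5)²·(8/5)/4² = -504/125 kN·m
Load 3 — uniform load w=-6 kN/m over full span:
  R_A = wL/2 = (-6)·4/2 = -12 kN
  M_A = wL²/12 = (-6)·4²/12 = -8 kN·m
  R_B = wL/2 = (-6)·4/2 = -12 kN
  M_B = -wL²/12 = -(-6)·4²/12 = 8 kN·m
Superposition: R_A = 158/125 kN, M_A = 536/125 kN·m, R_B = 2217/125 kN, M_B = -1304/125 kN·m

R_A = 158/125 kN, M_A = 536/125 kN·m, R_B = 2217/125 kN, M_B = -1304/125 kN·m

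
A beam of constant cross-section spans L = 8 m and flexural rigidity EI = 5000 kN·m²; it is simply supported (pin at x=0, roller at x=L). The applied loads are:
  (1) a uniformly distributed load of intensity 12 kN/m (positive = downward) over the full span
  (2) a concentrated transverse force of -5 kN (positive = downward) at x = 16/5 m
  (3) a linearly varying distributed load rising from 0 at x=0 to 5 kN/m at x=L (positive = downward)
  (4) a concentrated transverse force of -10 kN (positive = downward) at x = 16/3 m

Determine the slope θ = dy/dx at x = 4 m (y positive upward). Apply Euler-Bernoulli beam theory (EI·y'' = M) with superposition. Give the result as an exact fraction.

θ(4) = -47/2531250 rad

Load 1 — uniform load w=12 kN/m over full span:
  θ_1 = -w(L³-6Lx²+4x³)/(24EI) = -12·(8³-6·8·4²+4·4³)/(24·5000) = 0 rad
Load 2 — point force P=-5 kN at a=16/5 m (b=L-a=24/5):
  θ_2 = -Pa(2L²-6Lx+3x²+a²)/(6LEI)  [x>a] = -(-5)·(16/5)·(2·8²-6·8·4+3·4²+(16/5)²)/(6·8·5000) = -6/15625 rad
Load 3 — triangular load w₀=5 kN/m (0→w₀ over full span):
  θ_3 = -w₀(7L⁴-30L²x²+15x⁴)/(360LEI) = -5·(7·8⁴-30·8²·4²+15·4⁴)/(360·8·5000) = -7/11250 rad
Load 4 — point force P=-10 kN at a=16/3 m (b=L-a=8/3):
  θ_4 = -Pb(L²-b²-3x²)/(6LEI)  [x≤a] = -(-10)·(8/3)·(8²-(8/3)²-3·4²)/(6·8·5000) = 2/2025 rad
Superposition: θ = Σ θ_i = -47/2531250 rad ≈ -0.000019 rad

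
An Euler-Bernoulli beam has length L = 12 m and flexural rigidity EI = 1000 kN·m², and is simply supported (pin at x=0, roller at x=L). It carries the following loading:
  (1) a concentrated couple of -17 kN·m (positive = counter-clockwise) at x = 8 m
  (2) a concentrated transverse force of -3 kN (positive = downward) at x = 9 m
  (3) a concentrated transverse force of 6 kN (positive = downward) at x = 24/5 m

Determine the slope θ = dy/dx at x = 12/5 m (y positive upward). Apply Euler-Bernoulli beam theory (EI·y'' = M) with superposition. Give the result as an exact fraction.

θ(12/5) = -34879/3000000 rad

Load 1 — applied couple M₀=-17 kN·m at a=8 m (b=L-a=4):
  θ_1 = (M₀x²/(2L)+C₁)/EI  [x≤a] with C₁=M₀(3b²-L²)/(6L)=68/3 = ((-17)·(12/5)²/(2·12)+(68/3))/1000 = 697/37500 rad
Load 2 — point force P=-3 kN at a=9 m (b=L-a=3):
  θ_2 = -Pb(L²-b²-3x²)/(6LEI)  [x≤a] = -(-3)·3·(12²-3²-3·(12/5)²)/(6·12·1000) = 2943/200000 rad
Load 3 — point force P=6 kN at a=24/5 m (b=L-a=36/5):
  θ_3 = -Pb(L²-b²-3x²)/(6LEI)  [x≤a] = -6·(36/5)·(12²-(36/5)²-3·(12/5)²)/(6·12·1000) = -702/15625 rad
Superposition: θ = Σ θ_i = -34879/3000000 rad ≈ -0.011626 rad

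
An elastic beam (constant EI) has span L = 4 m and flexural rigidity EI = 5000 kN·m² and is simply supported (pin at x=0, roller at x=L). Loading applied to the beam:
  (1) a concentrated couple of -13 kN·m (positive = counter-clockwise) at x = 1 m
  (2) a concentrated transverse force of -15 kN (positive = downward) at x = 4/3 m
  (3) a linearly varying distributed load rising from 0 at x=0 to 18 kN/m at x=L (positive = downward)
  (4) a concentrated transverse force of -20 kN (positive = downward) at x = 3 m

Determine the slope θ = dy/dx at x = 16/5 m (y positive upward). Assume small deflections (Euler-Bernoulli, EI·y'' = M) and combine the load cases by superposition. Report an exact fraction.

θ(16/5) = 327917/675000000 rad

Load 1 — applied couple M₀=-13 kN·m at a=1 m (b=L-a=3):
  θ_1 = (M₀x²/(2L)-M₀(x-a)+C₁)/EI  [x>a] with C₁=M₀(3b²-L²)/(6L)=-143/24 = ((-13)·(16/5)²/(2·4)-(-13)·((16/5)-1)+(-143/24))/5000 = 3601/3000000 rad
Load 2 — point force P=-15 kN at a=4/3 m (b=L-a=8/3):
  θ_2 = -Pa(2L²-6Lx+3x²+a²)/(6LEI)  [x>a] = -(-15)·(4/3)·(2·4²-6·4·(16/5)+3·(16/5)²+(4/3)²)/(6·4·5000) = -173/84375 rad
Load 3 — triangular load w₀=18 kN/m (0→w₀ over full span):
  θ_3 = -w₀(7L⁴-30L²x²+15x⁴)/(360LEI) = -18·(7·4⁴-30·4²·(16/5)²+15·(16/5)⁴)/(360·4·5000) = 1514/390625 rad
Load 4 — point force P=-20 kN at a=3 m (b=L-a=1):
  θ_4 = -Pa(2L²-6Lx+3x²+a²)/(6LEI)  [x>a] = -(-20)·3·(2·4²-6·4·(16/5)+3·(16/5)²+3²)/(6·4·5000) = -127/50000 rad
Superposition: θ = Σ θ_i = 327917/675000000 rad ≈ 0.000486 rad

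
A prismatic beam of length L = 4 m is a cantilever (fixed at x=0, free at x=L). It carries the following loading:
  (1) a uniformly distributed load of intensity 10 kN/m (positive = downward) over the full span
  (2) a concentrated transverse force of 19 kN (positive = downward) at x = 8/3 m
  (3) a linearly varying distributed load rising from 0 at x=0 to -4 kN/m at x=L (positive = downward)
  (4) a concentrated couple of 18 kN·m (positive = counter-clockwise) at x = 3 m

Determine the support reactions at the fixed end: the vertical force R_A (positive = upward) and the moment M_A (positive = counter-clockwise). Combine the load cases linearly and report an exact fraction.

Load 1 — uniform load w=10 kN/m over full span:
  R_A = wL = 10·4 = 40 kN
  M_A = wL²/2 = 10·4²/2 = 80 kN·m
Load 2 — point force P=19 kN at a=8/3 m (b=L-a=4/3):
  R_A = P = 19 kN
  M_A = Pa = 19·(8/3) = 152/3 kN·m
Load 3 — triangular load w₀=-4 kN/m (0→w₀ over full span):
  R_A = w₀L/2 = (-4)·4/2 = -8 kN
  M_A = w₀L²/3 = (-4)·4²/3 = -64/3 kN·m
Load 4 — applied couple M₀=18 kN·m at a=3 m (b=L-a=1):
  R_A = 0 kN
  M_A = -M₀ = -18 kN·m
Superposition: R_A = 51 kN, M_A = 274/3 kN·m

R_A = 51 kN, M_A = 274/3 kN·m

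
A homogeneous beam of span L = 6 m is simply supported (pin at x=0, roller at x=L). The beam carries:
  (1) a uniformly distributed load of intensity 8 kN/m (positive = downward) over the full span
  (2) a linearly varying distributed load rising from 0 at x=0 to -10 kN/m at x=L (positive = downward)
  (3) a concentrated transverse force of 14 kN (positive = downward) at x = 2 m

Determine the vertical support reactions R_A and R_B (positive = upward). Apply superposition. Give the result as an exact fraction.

R_A = 70/3 kN, R_B = 26/3 kN

Load 1 — uniform load w=8 kN/m over full span:
  R_A = wL/2 = 8·6/2 = 24 kN
  R_B = wL/2 = 8·6/2 = 24 kN
Load 2 — triangular load w₀=-10 kN/m (0→w₀ over full span):
  R_A = w₀L/6 = (-10)·6/6 = -10 kN
  R_B = w₀L/3 = (-10)·6/3 = -20 kN
Load 3 — point force P=14 kN at a=2 m (b=L-a=4):
  R_A = Pb/L = 14·4/6 = 28/3 kN
  R_B = Pa/L = 14·2/6 = 14/3 kN
Superposition: R_A = 70/3 kN, R_B = 26/3 kN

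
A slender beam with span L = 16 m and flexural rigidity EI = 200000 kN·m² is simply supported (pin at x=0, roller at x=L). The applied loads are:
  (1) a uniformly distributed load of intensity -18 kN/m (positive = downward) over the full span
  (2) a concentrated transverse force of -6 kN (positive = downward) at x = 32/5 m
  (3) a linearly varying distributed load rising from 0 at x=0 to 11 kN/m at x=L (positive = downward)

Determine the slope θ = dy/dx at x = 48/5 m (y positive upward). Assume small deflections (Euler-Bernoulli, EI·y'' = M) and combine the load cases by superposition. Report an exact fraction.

θ(48/5) = -62744/17578125 rad

Load 1 — uniform load w=-18 kN/m over full span:
  θ_1 = -w(L³-6Lx²+4x³)/(24EI) = -(-18)·(16³-6·16·(48/5)²+4·(48/5)³)/(24·200000) = -1776/390625 rad
Load 2 — point force P=-6 kN at a=32/5 m (b=L-a=48/5):
  θ_2 = -Pa(2L²-6Lx+3x²+a²)/(6LEI)  [x>a] = -(-6)·(32/5)·(2·16²-6·16·(48/5)+3·(48/5)²+(32/5)²)/(6·16·200000) = -72/390625 rad
Load 3 — triangular load w₀=11 kN/m (0→w₀ over full span):
  θ_3 = -w₀(7L⁴-30L²x²+15x⁴)/(360LEI) = -11·(7·16⁴-30·16²·(48/5)²+15·(48/5)⁴)/(360·16·200000) = 20416/17578125 rad
Superposition: θ = Σ θ_i = -62744/17578125 rad ≈ -0.003569 rad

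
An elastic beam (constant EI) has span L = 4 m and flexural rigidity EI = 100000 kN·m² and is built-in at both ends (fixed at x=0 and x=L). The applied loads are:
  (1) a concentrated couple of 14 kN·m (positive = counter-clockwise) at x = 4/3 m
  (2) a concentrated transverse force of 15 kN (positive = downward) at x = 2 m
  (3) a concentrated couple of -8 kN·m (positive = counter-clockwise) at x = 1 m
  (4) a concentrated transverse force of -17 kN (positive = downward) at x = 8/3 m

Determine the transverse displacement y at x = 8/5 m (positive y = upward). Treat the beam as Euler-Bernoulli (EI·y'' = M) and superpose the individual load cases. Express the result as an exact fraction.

y(8/5) = -187/50625000 m

Load 1 — applied couple M₀=14 kN·m at a=4/3 m (b=L-a=8/3):
  y_1 = (R_Ax³/6 - M_Ax²/2 - M₀(x-a)²/2)/EI  [x>a] with R_A=14/3, M_A=0 = ((14/3)·(8/5)³/6 - 0·(8/5)²/2 - 14·((8/5)-(4/3))²/2)/100000 = 21/781250 m
Load 2 — point force P=15 kN at a=2 m (b=L-a=2):
  y_2 = -Pb²x²(3aL-(3a+b)x)/(6L³EI)  [x≤a] = -15·2²·(8/5)²·(3·2·4-(3·2+2)·(8/5))/(6·4³·100000) = -7/156250 m
Load 3 — applied couple M₀=-8 kN·m at a=1 m (b=L-a=3):
  y_3 = (R_Ax³/6 - M_Ax²/2 - M₀(x-a)²/2)/EI  [x>a] with R_A=-9/4, M_A=3/2 = ((-9/4)·(8/5)³/6 - (3/2)·(8/5)²/2 - (-8)·((8/5)-1)²/2)/100000 = -63/3125000 m
Load 4 — point force P=-17 kN at a=8/3 m (b=L-a=4/3):
  y_4 = -Pb²x²(3aL-(3a+b)x)/(6L³EI)  [x≤a] = -(-17)·(4/3)²·(8/5)²·(3·(8/3)·4-(3·(8/3)+(4/3))·(8/5))/(6·4³·100000) = 1088/31640625 m
Superposition: y = Σ y_i = -187/50625000 m ≈ -0.000004 m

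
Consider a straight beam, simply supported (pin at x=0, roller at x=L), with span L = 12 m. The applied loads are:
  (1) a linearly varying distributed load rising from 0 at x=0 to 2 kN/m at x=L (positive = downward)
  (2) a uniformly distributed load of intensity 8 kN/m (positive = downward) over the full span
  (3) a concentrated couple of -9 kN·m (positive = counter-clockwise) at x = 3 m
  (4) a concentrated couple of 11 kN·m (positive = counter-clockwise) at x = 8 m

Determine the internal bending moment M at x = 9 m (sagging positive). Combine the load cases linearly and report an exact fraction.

Load 1 — triangular load w₀=2 kN/m (0→w₀ over full span):
  M_1 = w₀Lx/6 - w₀x³/(6L) = 2·12·9/6 - 2·9³/(6·12) = 63/4 kN·m
Load 2 — uniform load w=8 kN/m over full span:
  M_2 = wx(L-x)/2 = 8·9·(12-9)/2 = 108 kN·m
Load 3 — applied couple M₀=-9 kN·m at a=3 m (b=L-a=9):
  M_3 = M₀x/L - M₀  [x>a] = (-9)·9/12 - (-9) = 9/4 kN·m
Load 4 — applied couple M₀=11 kN·m at a=8 m (b=L-a=4):
  M_4 = M₀x/L - M₀  [x>a] = 11·9/12 - 11 = -11/4 kN·m
Superposition: M = Σ M_i = 493/4 kN·m ≈ 123.250000 kN·m

M(9) = 493/4 kN·m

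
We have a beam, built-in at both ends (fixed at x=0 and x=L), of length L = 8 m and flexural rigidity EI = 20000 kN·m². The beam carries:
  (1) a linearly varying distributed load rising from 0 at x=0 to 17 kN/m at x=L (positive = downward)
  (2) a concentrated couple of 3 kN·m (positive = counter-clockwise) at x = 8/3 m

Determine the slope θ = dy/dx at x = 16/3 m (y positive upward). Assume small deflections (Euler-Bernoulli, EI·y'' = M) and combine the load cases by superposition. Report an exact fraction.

θ(16/3) = 3673/3037500 rad

Load 1 — triangular load w₀=17 kN/m (0→w₀ over full span):
  θ_1 = -w₀(2x(L-x)(L-2x)(x+2L)+x²(L-x)²)/(120LEI) = -17·(2·(16/3)·(8-(16/3))·(8-2·(16/3))·((16/3)+2·8)+(16/3)²·(8-(16/3))²)/(120·8·20000) = 952/759375 rad
Load 2 — applied couple M₀=3 kN·m at a=8/3 m (b=L-a=16/3):
  θ_2 = (R_Ax²/2 - M_Ax - M₀(x-a))/EI  [x>a] with R_A=1/2, M_A=0 = ((1/2)·(16/3)²/2 - 0·(16/3) - 3·((16/3)-(8/3)))/20000 = -1/22500 rad
Superposition: θ = Σ θ_i = 3673/3037500 rad ≈ 0.001209 rad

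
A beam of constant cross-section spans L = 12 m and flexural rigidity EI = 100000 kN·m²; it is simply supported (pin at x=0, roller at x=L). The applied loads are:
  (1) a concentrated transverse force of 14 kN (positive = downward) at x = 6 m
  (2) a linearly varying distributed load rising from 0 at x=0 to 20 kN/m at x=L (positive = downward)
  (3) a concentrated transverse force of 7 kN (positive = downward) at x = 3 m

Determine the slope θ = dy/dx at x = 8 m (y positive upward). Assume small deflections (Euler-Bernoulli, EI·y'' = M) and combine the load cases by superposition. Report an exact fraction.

Load 1 — point force P=14 kN at a=6 m (b=L-a=6):
  θ_1 = -Pa(2L²-6Lx+3x²+a²)/(6LEI)  [x>a] = -14·6·(2·12²-6·12·8+3·8²+6²)/(6·12·100000) = 7/10000 rad
Load 2 — triangular load w₀=20 kN/m (0→w₀ over full span):
  θ_2 = -w₀(7L⁴-30L²x²+15x⁴)/(360LEI) = -20·(7·12⁴-30·12²·8²+15·8⁴)/(360·12·100000) = 91/28125 rad
Load 3 — point force P=7 kN at a=3 m (b=L-a=9):
  θ_3 = -Pa(2L²-6Lx+3x²+a²)/(6LEI)  [x>a] = -7·3·(2·12²-6·12·8+3·8²+3²)/(6·12·100000) = 203/800000 rad
Superposition: θ = Σ θ_i = 30163/7200000 rad ≈ 0.004189 rad

θ(8) = 30163/7200000 rad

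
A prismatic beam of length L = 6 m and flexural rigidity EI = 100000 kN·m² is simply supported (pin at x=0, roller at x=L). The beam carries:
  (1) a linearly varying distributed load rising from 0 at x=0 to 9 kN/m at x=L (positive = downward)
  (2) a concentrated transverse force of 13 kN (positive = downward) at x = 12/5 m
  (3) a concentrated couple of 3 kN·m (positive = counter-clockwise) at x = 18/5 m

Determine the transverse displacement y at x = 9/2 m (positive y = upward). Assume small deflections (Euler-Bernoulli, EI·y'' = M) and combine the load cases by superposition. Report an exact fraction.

y(9/2) = -5984433/6400000000 m

Load 1 — triangular load w₀=9 kN/m (0→w₀ over full span):
  y_1 = -w₀x(7L⁴-10L²x²+3x⁴)/(360LEI) = -9·(9/2)·(7·6⁴-10·6²·(9/2)²+3·(9/2)⁴)/(360·6·100000) = -28917/51200000 m
Load 2 — point force P=13 kN at a=12/5 m (b=L-a=18/5):
  y_2 = -Pa(L-x)(2Lx-a²-x²)/(6LEI)  [x>a] = -13·(12/5)·(6-(9/2))·(2·6·(9/2)-(12/5)²-(9/2)²)/(6·6·100000) = -36387/100000000 m
Load 3 — applied couple M₀=3 kN·m at a=18/5 m (b=L-a=12/5):
  y_3 = (M₀x³/(6L)-M₀(x-a)²/2+C₁x)/EI  [x>a] with C₁=M₀(3b²-L²)/(6L)=-39/25 = (3·(9/2)³/(6·6)-3·((9/2)-(18/5))²/2+(-39/25)·(9/2))/100000 = -513/80000000 m
Superposition: y = Σ y_i = -5984433/6400000000 m ≈ -0.000935 m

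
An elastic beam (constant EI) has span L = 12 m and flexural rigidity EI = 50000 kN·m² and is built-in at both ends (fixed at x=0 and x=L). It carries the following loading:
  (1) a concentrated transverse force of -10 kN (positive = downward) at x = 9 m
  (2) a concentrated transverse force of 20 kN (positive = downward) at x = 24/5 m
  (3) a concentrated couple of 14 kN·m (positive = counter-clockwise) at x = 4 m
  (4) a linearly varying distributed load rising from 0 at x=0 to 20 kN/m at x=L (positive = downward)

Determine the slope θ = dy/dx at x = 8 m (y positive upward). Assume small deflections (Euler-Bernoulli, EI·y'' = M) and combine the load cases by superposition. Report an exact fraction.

Load 1 — point force P=-10 kN at a=9 m (b=L-a=3):
  θ_1 = -Pb²x(2aL-(3a+b)x)/(2L³EI)  [x≤a] = -(-10)·3²·8·(2·9·12-(3·9+3)·8)/(2·12³·50000) = -1/10000 rad
Load 2 — point force P=20 kN at a=24/5 m (b=L-a=36/5):
  θ_2 = Pa²(L-x)(2bL-(3b+a)(L-x))/(2L³EI)  [x>a] = 20·(24/5)²·(12-8)·(2·(36/5)·12-(3·(36/5)+(24/5))·(12-8))/(2·12³·50000) = 56/78125 rad
Load 3 — applied couple M₀=14 kN·m at a=4 m (b=L-a=8):
  θ_3 = (R_Ax²/2 - M_Ax - M₀(x-a))/EI  [x>a] with R_A=14/9, M_A=0 = ((14/9)·8²/2 - 0·8 - 14·(8-4))/50000 = -7/56250 rad
Load 4 — triangular load w₀=20 kN/m (0→w₀ over full span):
  θ_4 = -w₀(2x(L-x)(L-2x)(x+2L)+x²(L-x)²)/(120LEI) = -20·(2·8·(12-8)·(12-2·8)·(8+2·12)+8²·(12-8)²)/(120·12·50000) = 56/28125 rad
Superposition: θ = Σ θ_i = 9313/3750000 rad ≈ 0.002483 rad

θ(8) = 9313/3750000 rad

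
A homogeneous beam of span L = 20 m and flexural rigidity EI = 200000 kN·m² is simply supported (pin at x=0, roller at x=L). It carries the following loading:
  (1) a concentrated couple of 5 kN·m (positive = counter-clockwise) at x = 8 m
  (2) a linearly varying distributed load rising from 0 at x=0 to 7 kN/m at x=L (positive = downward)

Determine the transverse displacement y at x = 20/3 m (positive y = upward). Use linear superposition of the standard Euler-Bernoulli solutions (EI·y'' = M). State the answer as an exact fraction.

Load 1 — applied couple M₀=5 kN·m at a=8 m (b=L-a=12):
  y_1 = (M₀x³/(6L)+C₁x)/EI  [x≤a] with C₁=M₀(3b²-L²)/(6L)=4/3 = (5·(20/3)³/(6·20)+(4/3)·(20/3))/200000 = 43/405000 m
Load 2 — triangular load w₀=7 kN/m (0→w₀ over full span):
  y_2 = -w₀x(7L⁴-10L²x²+3x⁴)/(360LEI) = -7·(20/3)·(7·20⁴-10·20²·(20/3)²+3·(20/3)⁴)/(360·20·200000) = -112/3645 m
Superposition: y = Σ y_i = -111613/3645000 m ≈ -0.030621 m

y(20/3) = -111613/3645000 m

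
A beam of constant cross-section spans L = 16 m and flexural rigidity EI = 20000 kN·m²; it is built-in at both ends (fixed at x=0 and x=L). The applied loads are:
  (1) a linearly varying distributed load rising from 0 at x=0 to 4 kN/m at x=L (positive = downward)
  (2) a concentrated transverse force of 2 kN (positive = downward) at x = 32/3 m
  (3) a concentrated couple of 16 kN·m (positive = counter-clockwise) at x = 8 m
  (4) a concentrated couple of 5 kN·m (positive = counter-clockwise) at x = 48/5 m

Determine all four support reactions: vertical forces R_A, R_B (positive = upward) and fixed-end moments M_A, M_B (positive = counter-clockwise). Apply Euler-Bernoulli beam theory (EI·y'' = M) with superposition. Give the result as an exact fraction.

Load 1 — triangular load w₀=4 kN/m (0→w₀ over full span):
  R_A = 3w₀L/20 = 3·4·16/20 = 48/5 kN
  M_A = w₀L²/30 = 4·16²/30 = 512/15 kN·m
  R_B = 7w₀L/20 = 7·4·16/20 = 112/5 kN
  M_B = -w₀L²/20 = -4·16²/20 = -256/5 kN·m
Load 2 — point force P=2 kN at a=32/3 m (b=L-a=16/3):
  R_A = Pb²(3a+b)/L³ = 2·(16/3)²·(3·(32/3)+(16/3))/16³ = 14/27 kN
  M_A = Pab²/L² = 2·(32/3)·(16/3)²/16² = 64/27 kN·m
  R_B = Pa²(a+3b)/L³ = 2·(32/3)²·((32/3)+3·(16/3))/16³ = 40/27 kN
  M_B = -Pa²b/L² = -2·(32/3)²·(16/3)/16² = -128/27 kN·m
Load 3 — applied couple M₀=16 kN·m at a=8 m (b=L-a=8):
  R_A = 6M₀ab/L³ = 6·16·8·8/16³ = 3/2 kN
  M_A = M₀b(2a-b)/L² = 16·8·(2·8-8)/16² = 4 kN·m
  R_B = -6M₀ab/L³ = -6·16·8·8/16³ = -3/2 kN
  M_B = M₀a(2b-a)/L² = 16·8·(2·8-8)/16² = 4 kN·m
Load 4 — applied couple M₀=5 kN·m at a=48/5 m (b=L-a=32/5):
  R_A = 6M₀ab/L³ = 6·5·(48/5)·(32/5)/16³ = 9/20 kN
  M_A = M₀b(2a-b)/L² = 5·(32/5)·(2·(48/5)-(32/5))/16² = 8/5 kN·m
  R_B = -6M₀ab/L³ = -6·5·(48/5)·(32/5)/16³ = -9/20 kN
  M_B = M₀a(2b-a)/L² = 5·(48/5)·(2·(32/5)-(48/5))/16² = 3/5 kN·m
Superposition: R_A = 6517/540 kN, M_A = 5684/135 kN·m, R_B = 11843/540 kN, M_B = -6931/135 kN·m

R_A = 6517/540 kN, M_A = 5684/135 kN·m, R_B = 11843/540 kN, M_B = -6931/135 kN·m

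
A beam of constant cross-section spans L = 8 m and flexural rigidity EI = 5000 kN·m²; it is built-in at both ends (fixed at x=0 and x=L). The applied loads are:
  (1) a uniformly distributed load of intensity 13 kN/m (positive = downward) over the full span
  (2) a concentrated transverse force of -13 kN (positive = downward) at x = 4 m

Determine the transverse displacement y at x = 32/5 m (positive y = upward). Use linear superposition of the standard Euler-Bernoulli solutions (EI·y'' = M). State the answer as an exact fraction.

y(32/5) = -3484/390625 m

Load 1 — uniform load w=13 kN/m over full span:
  y_1 = -wx²(L-x)²/(24EI) = -13·(32/5)²·(8-(32/5))²/(24·5000) = -13312/1171875 m
Load 2 — point force P=-13 kN at a=4 m (b=L-a=4):
  y_2 = -Pa²(L-x)²(3bL-(3b+a)(L-x))/(6L³EI)  [x>a] = -(-13)·4²·(8-(32/5))²·(3·4·8-(3·4+4)·(8-(32/5)))/(6·8³·5000) = 572/234375 m
Superposition: y = Σ y_i = -3484/390625 m ≈ -0.008919 m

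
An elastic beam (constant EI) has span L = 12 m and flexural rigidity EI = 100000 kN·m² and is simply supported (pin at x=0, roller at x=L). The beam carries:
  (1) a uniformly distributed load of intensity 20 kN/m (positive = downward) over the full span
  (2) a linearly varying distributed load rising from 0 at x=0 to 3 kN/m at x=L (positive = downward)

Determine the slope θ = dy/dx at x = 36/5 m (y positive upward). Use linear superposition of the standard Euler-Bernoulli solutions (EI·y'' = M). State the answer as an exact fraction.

θ(36/5) = 8847/1953125 rad

Load 1 — uniform load w=20 kN/m over full span:
  θ_1 = -w(L³-6Lx²+4x³)/(24EI) = -20·(12³-6·12·(36/5)²+4·(36/5)³)/(24·100000) = 333/78125 rad
Load 2 — triangular load w₀=3 kN/m (0→w₀ over full span):
  θ_2 = -w₀(7L⁴-30L²x²+15x⁴)/(360LEI) = -3·(7·12⁴-30·12²·(36/5)²+15·(36/5)⁴)/(360·12·100000) = 522/1953125 rad
Superposition: θ = Σ θ_i = 8847/1953125 rad ≈ 0.004530 rad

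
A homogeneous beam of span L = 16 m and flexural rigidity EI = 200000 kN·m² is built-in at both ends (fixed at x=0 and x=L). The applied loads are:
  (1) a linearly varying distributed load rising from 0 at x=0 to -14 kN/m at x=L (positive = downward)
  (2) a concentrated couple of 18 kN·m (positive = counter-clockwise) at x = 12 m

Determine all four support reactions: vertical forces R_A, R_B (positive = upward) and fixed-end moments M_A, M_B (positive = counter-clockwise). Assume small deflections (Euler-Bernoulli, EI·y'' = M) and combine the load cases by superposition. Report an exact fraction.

Load 1 — triangular load w₀=-14 kN/m (0→w₀ over full span):
  R_A = 3w₀L/20 = 3·(-14)·16/20 = -168/5 kN
  M_A = w₀L²/30 = (-14)·16²/30 = -1792/15 kN·m
  R_B = 7w₀L/20 = 7·(-14)·16/20 = -392/5 kN
  M_B = -w₀L²/20 = -(-14)·16²/20 = 896/5 kN·m
Load 2 — applied couple M₀=18 kN·m at a=12 m (b=L-a=4):
  R_A = 6M₀ab/L³ = 6·18·12·4/16³ = 81/64 kN
  M_A = M₀b(2a-b)/L² = 18·4·(2·12-4)/16² = 45/8 kN·m
  R_B = -6M₀ab/L³ = -6·18·12·4/16³ = -81/64 kN
  M_B = M₀a(2b-a)/L² = 18·12·(2·4-12)/16² = -27/8 kN·m
Superposition: R_A = -10347/320 kN, M_A = -13661/120 kN·m, R_B = -25493/320 kN, M_B = 7033/40 kN·m

R_A = -10347/320 kN, M_A = -13661/120 kN·m, R_B = -25493/320 kN, M_B = 7033/40 kN·m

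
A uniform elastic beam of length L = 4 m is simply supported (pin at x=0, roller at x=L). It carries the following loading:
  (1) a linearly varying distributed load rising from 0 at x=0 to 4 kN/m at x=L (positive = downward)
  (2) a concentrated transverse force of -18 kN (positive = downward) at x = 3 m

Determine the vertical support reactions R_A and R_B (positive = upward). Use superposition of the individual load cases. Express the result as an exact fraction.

R_A = -11/6 kN, R_B = -49/6 kN

Load 1 — triangular load w₀=4 kN/m (0→w₀ over full span):
  R_A = w₀L/6 = 4·4/6 = 8/3 kN
  R_B = w₀L/3 = 4·4/3 = 16/3 kN
Load 2 — point force P=-18 kN at a=3 m (b=L-a=1):
  R_A = Pb/L = (-18)·1/4 = -9/2 kN
  R_B = Pa/L = (-18)·3/4 = -27/2 kN
Superposition: R_A = -11/6 kN, R_B = -49/6 kN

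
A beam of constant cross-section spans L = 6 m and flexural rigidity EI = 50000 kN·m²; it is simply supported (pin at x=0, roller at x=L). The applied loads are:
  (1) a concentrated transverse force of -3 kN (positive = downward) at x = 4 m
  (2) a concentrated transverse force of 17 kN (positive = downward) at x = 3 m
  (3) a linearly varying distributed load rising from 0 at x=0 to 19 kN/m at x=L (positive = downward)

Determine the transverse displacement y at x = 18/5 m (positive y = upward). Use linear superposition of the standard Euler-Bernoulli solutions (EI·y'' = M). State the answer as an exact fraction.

Load 1 — point force P=-3 kN at a=4 m (b=L-a=2):
  y_1 = -Pbx(L²-b²-x²)/(6LEI)  [x≤a] = -(-3)·2·(18/5)·(6²-2²-(18/5)²)/(6·6·50000) = 357/1562500 m
Load 2 — point force P=17 kN at a=3 m (b=L-a=3):
  y_2 = -Pa(L-x)(2Lx-a²-x²)/(6LEI)  [x>a] = -17·3·(6-(18/5))·(2·6·(18/5)-3²-(18/5)²)/(6·6·50000) = -9027/6250000 m
Load 3 — triangular load w₀=19 kN/m (0→w₀ over full span):
  y_3 = -w₀x(7L⁴-10L²x²+3x⁴)/(360LEI) = -19·(18/5)·(7·6⁴-10·6²·(18/5)²+3·(18/5)⁴)/(360·6·50000) = -151848/48828125 m
Superposition: y = Σ y_i = -3379443/781250000 m ≈ -0.004326 m

y(18/5) = -3379443/781250000 m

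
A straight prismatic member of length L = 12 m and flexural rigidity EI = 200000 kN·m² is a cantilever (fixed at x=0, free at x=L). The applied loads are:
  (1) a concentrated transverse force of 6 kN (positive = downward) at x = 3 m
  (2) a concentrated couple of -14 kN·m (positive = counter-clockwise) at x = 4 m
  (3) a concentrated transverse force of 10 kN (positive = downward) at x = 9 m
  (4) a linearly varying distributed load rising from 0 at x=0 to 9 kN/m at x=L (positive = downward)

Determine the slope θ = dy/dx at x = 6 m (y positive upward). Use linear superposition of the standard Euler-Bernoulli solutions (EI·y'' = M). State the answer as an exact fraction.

θ(6) = -4207/400000 rad

Load 1 — point force P=6 kN at a=3 m (b=L-a=9):
  θ_1 = -Pa²/(2EI)  [x>a] = -6·3²/(2·200000) = -27/200000 rad
Load 2 — applied couple M₀=-14 kN·m at a=4 m (b=L-a=8):
  θ_2 = M₀a/EI  [x>a] = (-14)·4/200000 = -7/25000 rad
Load 3 — point force P=10 kN at a=9 m (b=L-a=3):
  θ_3 = -Px(2a-x)/(2EI)  [x≤a] = -10·6·(2·9-6)/(2·200000) = -9/5000 rad
Load 4 — triangular load w₀=9 kN/m (0→w₀ over full span):
  θ_4 = (w₀Lx²/4-w₀L²x/3-w₀x⁴/(24L))/EI = (9·12·6²/4-9·12²·6/3-9·6⁴/(24·12))/200000 = -3321/400000 rad
Superposition: θ = Σ θ_i = -4207/400000 rad ≈ -0.010518 rad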